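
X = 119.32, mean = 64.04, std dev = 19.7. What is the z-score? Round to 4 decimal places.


z = (X - mu) / sigma
X - mu = 119.32 - 64.04 = 55.28
z = 55.28 / 19.7 = 2764/985 ≈ 2.806091

2.8061


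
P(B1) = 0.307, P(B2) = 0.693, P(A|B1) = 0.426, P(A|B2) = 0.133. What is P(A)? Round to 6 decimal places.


P(A) = P(A|B1)*P(B1) + P(A|B2)*P(B2)
P(A|B1)*P(B1) = 0.426 * 0.307 = 0.130782
P(A|B2)*P(B2) = 0.133 * 0.693 = 0.092169
P(A) = 0.130782 + 0.092169 = 0.222951

0.222951


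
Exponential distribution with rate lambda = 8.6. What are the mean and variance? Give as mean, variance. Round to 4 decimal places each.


mean = 1/lam, var = 1/lam^2
mean = 1 / 8.6 = 5/43 ≈ 0.116279
lam^2 = 8.6^2 = 73.96
var = 1 / 73.96 = 25/1849 ≈ 0.013521

0.1163, 0.0135


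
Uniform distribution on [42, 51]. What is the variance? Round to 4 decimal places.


Var = (b-a)^2 / 12
(b-a)^2 = (51 - 42)^2 = 81
Var = 81/12 = 6.75

6.7500


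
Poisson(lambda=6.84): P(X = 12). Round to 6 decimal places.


P = e^(-lam) * lam^k / k!
e^(-6.84) ≈ 0.001070103
lam^k = 6.84^12 ≈ 10487530108.331917
k! = 12! = 479001600
P = 0.001070103 * 10487530108.331917 / 479001600 ≈ 0.023429

0.023429


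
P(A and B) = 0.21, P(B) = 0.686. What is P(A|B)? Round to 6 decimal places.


P(A|B) = P(A and B) / P(B) = 0.21 / 0.686 = 15/49 ≈ 0.30612245

0.306122


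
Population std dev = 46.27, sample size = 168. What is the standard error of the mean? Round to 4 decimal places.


SE = sigma / sqrt(n)
sqrt(168) ≈ 12.961481
SE = 46.27 / 12.961481 ≈ 3.569808

3.5698


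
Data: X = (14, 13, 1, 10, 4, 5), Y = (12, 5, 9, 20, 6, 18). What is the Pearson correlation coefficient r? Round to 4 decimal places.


r = sum((xi-xbar)(yi-ybar)) / sqrt(sum((xi-xbar)^2) * sum((yi-ybar)^2))
n = 6, xbar = 47/6 ≈ 7.833333, ybar = 70/6 = 35/3 ≈ 11.666667
Sxy = sum((xi-xbar)(yi-ybar)) = 23/3 ≈ 7.666667
Sxx = sum((xi-xbar)^2) = 833/6 ≈ 138.833333
Syy = sum((yi-ybar)^2) = 580/3 ≈ 193.333333
sqrt(Sxx*Syy) ≈ 163.832570
r = Sxy / sqrt(Sxx*Syy) = 7.666667 / 163.832570 ≈ 0.046796

0.0468


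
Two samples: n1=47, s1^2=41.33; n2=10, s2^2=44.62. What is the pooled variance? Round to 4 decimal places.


sp^2 = ((n1-1)*s1^2 + (n2-1)*s2^2)/(n1+n2-2)
(n1-1)*s1^2 = 46 * 41.33 = 1901.18
(n2-1)*s2^2 = 9 * 44.62 = 401.58
numerator = 1901.18 + 401.58 = 2302.76
n1+n2-2 = 55
sp^2 = 2302.76 / 55 = 57569/1375 ≈ 41.868364

41.8684


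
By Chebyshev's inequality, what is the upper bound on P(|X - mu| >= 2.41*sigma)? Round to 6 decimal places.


P <= 1/k^2
k^2 = 2.41^2 = 5.8081
1/k^2 = 1 / 5.8081 ≈ 0.17217334

0.172173


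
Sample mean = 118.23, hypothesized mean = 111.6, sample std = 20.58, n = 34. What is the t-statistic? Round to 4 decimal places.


t = (xbar - mu0) / (s/sqrt(n))
xbar - mu0 = 118.23 - 111.6 = 6.63
sqrt(34) ≈ 5.83095189
s/sqrt(n) = 20.58 / 5.83095189 ≈ 3.52944088
t = 6.63 / 3.52944088 ≈ 1.878485

1.8785


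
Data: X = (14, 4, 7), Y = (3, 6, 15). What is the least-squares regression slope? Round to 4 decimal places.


b = sum((xi-xbar)(yi-ybar)) / sum((xi-xbar)^2)
n = 3, xbar = 25/3 ≈ 8.333333, ybar = 24/3 = 8
Sxy = sum((xi-xbar)(yi-ybar)) = -29
Sxx = sum((xi-xbar)^2) = 158/3 ≈ 52.666667
b = Sxy / Sxx = -87/158 ≈ -0.550633

-0.5506


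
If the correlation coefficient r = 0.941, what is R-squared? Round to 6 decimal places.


R^2 = r^2 = (0.941)^2 = 0.885481

0.885481


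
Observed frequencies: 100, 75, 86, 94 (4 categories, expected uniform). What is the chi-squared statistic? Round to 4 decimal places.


chi2 = sum((O-E)^2/E), E = total/4
total = 355, E = 355/4 = 88.75
(100 - 88.75)^2 / 88.75 = 126.5625 / 88.75 = 405/284 ≈ 1.426056
(75 - 88.75)^2 / 88.75 = 189.0625 / 88.75 = 605/284 ≈ 2.130282
(86 - 88.75)^2 / 88.75 = 7.5625 / 88.75 = 121/1420 ≈ 0.085211
(94 - 88.75)^2 / 88.75 = 27.5625 / 88.75 = 441/1420 ≈ 0.310563
chi2 = 1403/355 ≈ 3.952113

3.9521


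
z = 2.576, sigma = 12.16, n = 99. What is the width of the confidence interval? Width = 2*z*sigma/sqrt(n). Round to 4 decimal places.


width = 2*z*sigma/sqrt(n)
2*z*sigma = 2 * 2.576 * 12.16 = 62.64832
sqrt(99) ≈ 9.949874
width = 62.64832 / 9.949874 ≈ 6.296393

6.2964


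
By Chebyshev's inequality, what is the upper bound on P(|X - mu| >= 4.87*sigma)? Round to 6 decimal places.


P <= 1/k^2
k^2 = 4.87^2 = 23.7169
1/k^2 = 1 / 23.7169 ≈ 0.04216403

0.042164


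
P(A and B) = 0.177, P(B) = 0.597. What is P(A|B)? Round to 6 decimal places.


P(A|B) = P(A and B) / P(B) = 0.177 / 0.597 = 59/199 ≈ 0.29648241

0.296482


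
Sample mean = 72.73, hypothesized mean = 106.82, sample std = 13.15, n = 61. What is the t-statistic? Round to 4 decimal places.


t = (xbar - mu0) / (s/sqrt(n))
xbar - mu0 = 72.73 - 106.82 = -34.09
sqrt(61) ≈ 7.81024968
s/sqrt(n) = 13.15 / 7.81024968 ≈ 1.68368497
t = -34.09 / 1.68368497 ≈ -20.247256

-20.2473


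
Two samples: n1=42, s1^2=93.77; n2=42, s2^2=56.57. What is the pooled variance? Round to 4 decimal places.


sp^2 = ((n1-1)*s1^2 + (n2-1)*s2^2)/(n1+n2-2)
(n1-1)*s1^2 = 41 * 93.77 = 3844.57
(n2-1)*s2^2 = 41 * 56.57 = 2319.37
numerator = 3844.57 + 2319.37 = 6163.94
n1+n2-2 = 82
sp^2 = 6163.94 / 82 = 75.17

75.1700


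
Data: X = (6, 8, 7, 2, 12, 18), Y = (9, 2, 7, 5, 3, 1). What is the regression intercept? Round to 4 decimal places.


a = ybar - b*xbar, where b = sum((xi-xbar)(yi-ybar)) / sum((xi-xbar)^2)
n = 6, xbar = 53/6 ≈ 8.833333, ybar = 27/6 = 4.5
Sxy = sum((xi-xbar)(yi-ybar)) = -55.5
Sxx = sum((xi-xbar)^2) = 917/6 ≈ 152.833333
b = Sxy / Sxx = -333/917 ≈ -0.363141
a = 4.5 - (-0.363141) * 8.833333 = 7068/917 ≈ 7.707743

7.7077


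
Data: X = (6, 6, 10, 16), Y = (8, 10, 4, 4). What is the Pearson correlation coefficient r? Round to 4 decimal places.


r = sum((xi-xbar)(yi-ybar)) / sqrt(sum((xi-xbar)^2) * sum((yi-ybar)^2))
n = 4, xbar = 38/4 = 9.5, ybar = 26/4 = 6.5
Sxy = sum((xi-xbar)(yi-ybar)) = -35
Sxx = sum((xi-xbar)^2) = 67
Syy = sum((yi-ybar)^2) = 27
sqrt(Sxx*Syy) ≈ 42.532341
r = Sxy / sqrt(Sxx*Syy) = -35 / 42.532341 ≈ -0.822903

-0.8229


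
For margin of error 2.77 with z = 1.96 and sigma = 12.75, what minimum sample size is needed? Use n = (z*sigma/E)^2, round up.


z*sigma/E = 1.96 * 12.75 / 2.77 = 2499/277 ≈ 9.021661
(z*sigma/E)^2 ≈ 81.390361
round up: n = 82

82


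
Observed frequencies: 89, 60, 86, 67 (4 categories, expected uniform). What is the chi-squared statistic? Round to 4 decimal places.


chi2 = sum((O-E)^2/E), E = total/4
total = 302, E = 302/4 = 75.5
(89 - 75.5)^2 / 75.5 = 182.25 / 75.5 = 729/302 ≈ 2.413907
(60 - 75.5)^2 / 75.5 = 240.25 / 75.5 = 961/302 ≈ 3.182119
(86 - 75.5)^2 / 75.5 = 110.25 / 75.5 = 441/302 ≈ 1.460265
(67 - 75.5)^2 / 75.5 = 72.25 / 75.5 = 289/302 ≈ 0.956954
chi2 = 1210/151 ≈ 8.013245

8.0132


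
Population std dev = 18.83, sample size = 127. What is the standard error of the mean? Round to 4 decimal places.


SE = sigma / sqrt(n)
sqrt(127) ≈ 11.269428
SE = 18.83 / 11.269428 ≈ 1.670892

1.6709


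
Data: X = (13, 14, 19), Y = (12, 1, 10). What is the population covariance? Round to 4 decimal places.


Cov = (1/n)*sum((xi-xbar)(yi-ybar))
n = 3, xbar = 46/3 ≈ 15.333333, ybar = 23/3 ≈ 7.666667
sum((xi-xbar)(yi-ybar)) = 22/3 ≈ 7.333333
Cov = 7.333333 / 3 = 22/9 ≈ 2.444444

2.4444


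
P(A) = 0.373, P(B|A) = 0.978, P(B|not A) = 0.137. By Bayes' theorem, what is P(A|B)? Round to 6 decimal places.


P(A|B) = P(B|A)*P(A) / P(B), P(B) = P(B|A)*P(A) + P(B|not A)*P(not A)
P(B|A)*P(A) = 0.978 * 0.373 = 0.364794
P(B|not A)*P(not A) = 0.137 * 0.627 = 0.085899
P(B) = 0.364794 + 0.085899 = 0.450693
P(A|B) = 0.364794 / 0.450693 ≈ 0.80940685

0.809407


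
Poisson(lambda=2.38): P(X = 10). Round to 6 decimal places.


P = e^(-lam) * lam^k / k!
e^(-2.38) ≈ 0.09255058
lam^k = 2.38^10 ≈ 5831.356201
k! = 10! = 3628800
P = 0.09255058 * 5831.356201 / 3628800 ≈ 0.000149

0.000149


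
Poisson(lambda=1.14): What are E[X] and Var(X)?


E[X] = Var(X) = lambda = 1.14

1.14, 1.14


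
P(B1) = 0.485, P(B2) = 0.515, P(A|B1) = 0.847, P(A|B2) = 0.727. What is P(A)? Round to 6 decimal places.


P(A) = P(A|B1)*P(B1) + P(A|B2)*P(B2)
P(A|B1)*P(B1) = 0.847 * 0.485 = 0.410795
P(A|B2)*P(B2) = 0.727 * 0.515 = 0.374405
P(A) = 0.410795 + 0.374405 = 0.7852

0.785200


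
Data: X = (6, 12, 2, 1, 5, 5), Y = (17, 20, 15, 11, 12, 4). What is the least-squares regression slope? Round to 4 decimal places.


b = sum((xi-xbar)(yi-ybar)) / sum((xi-xbar)^2)
n = 6, xbar = 31/6 ≈ 5.166667, ybar = 79/6 ≈ 13.166667
Sxy = sum((xi-xbar)(yi-ybar)) = 329/6 ≈ 54.833333
Sxx = sum((xi-xbar)^2) = 449/6 ≈ 74.833333
b = Sxy / Sxx = 329/449 ≈ 0.732739

0.7327


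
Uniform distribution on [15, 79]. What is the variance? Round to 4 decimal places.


Var = (b-a)^2 / 12
(b-a)^2 = (79 - 15)^2 = 4096
Var = 4096/12 ≈ 341.333333

341.3333


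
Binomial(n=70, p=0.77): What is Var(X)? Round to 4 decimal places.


Var = n*p*(1-p) = 70 * 0.77 * 0.23 = 12.397

12.3970


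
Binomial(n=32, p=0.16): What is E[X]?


E[X] = n*p = 32 * 0.16 = 5.12

5.12


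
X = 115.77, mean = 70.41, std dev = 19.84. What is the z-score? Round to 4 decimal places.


z = (X - mu) / sigma
X - mu = 115.77 - 70.41 = 45.36
z = 45.36 / 19.84 = 567/248 ≈ 2.286290

2.2863


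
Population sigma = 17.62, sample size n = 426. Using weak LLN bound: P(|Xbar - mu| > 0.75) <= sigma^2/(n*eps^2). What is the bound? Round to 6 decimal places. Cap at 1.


bound = min(1, sigma^2/(n*eps^2))
sigma^2 = 17.62^2 = 310.4644
n*eps^2 = 426 * 0.75^2 = 426 * 0.5625 = 239.625
sigma^2/(n*eps^2) = 310.4644 / 239.625 ≈ 1.29562608
this exceeds 1, so the bound is capped at 1

1.000000


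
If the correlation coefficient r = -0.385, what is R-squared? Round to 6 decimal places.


R^2 = r^2 = (-0.385)^2 = 0.148225

0.148225


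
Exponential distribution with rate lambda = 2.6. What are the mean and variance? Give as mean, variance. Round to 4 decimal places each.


mean = 1/lam, var = 1/lam^2
mean = 1 / 2.6 = 5/13 ≈ 0.384615
lam^2 = 2.6^2 = 6.76
var = 1 / 6.76 = 25/169 ≈ 0.147929

0.3846, 0.1479


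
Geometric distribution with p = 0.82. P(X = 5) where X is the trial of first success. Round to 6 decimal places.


P = (1-p)^(k-1) * p
(1-p)^(k-1) = 0.18^4 = 0.00104976
P = 0.00104976 * 0.82 = 0.0008608032

0.000861


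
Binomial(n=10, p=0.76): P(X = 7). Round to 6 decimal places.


P = C(n,k) * p^k * (1-p)^(n-k)
C(10,7) = 120
p^k = 0.76^7 ≈ 0.1464519
(1-p)^(n-k) = 0.24^3 = 0.013824
P = 120 * 0.1464519 * 0.013824 ≈ 0.242946

0.242946


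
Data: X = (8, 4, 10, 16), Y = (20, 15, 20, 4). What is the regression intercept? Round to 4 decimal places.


a = ybar - b*xbar, where b = sum((xi-xbar)(yi-ybar)) / sum((xi-xbar)^2)
n = 4, xbar = 38/4 = 9.5, ybar = 59/4 = 14.75
Sxy = sum((xi-xbar)(yi-ybar)) = -76.5
Sxx = sum((xi-xbar)^2) = 75
b = Sxy / Sxx = -1.02
a = 14.75 - (-1.02) * 9.5 = 24.44

24.4400


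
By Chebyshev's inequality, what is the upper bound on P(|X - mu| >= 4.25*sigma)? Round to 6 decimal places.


P <= 1/k^2
k^2 = 4.25^2 = 18.0625
1/k^2 = 1 / 18.0625 = 16/289 ≈ 0.05536332

0.055363


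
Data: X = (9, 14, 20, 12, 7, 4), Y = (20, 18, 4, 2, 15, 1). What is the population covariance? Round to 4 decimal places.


Cov = (1/n)*sum((xi-xbar)(yi-ybar))
n = 6, xbar = 66/6 = 11, ybar = 60/6 = 10
sum((xi-xbar)(yi-ybar)) = -15
Cov = -15 / 6 = -2.5

-2.5000


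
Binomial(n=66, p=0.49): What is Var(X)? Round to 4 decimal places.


Var = n*p*(1-p) = 66 * 0.49 * 0.51 = 16.4934

16.4934


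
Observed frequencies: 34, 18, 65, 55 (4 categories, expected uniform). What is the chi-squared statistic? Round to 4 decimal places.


chi2 = sum((O-E)^2/E), E = total/4
total = 172, E = 172/4 = 43
(34 - 43)^2 / 43 = 81 / 43 = 81/43 ≈ 1.883721
(18 - 43)^2 / 43 = 625 / 43 = 625/43 ≈ 14.534884
(65 - 43)^2 / 43 = 484 / 43 = 484/43 ≈ 11.255814
(55 - 43)^2 / 43 = 144 / 43 = 144/43 ≈ 3.348837
chi2 = 1334/43 ≈ 31.023256

31.0233


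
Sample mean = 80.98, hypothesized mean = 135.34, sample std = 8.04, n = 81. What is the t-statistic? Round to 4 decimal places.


t = (xbar - mu0) / (s/sqrt(n))
xbar - mu0 = 80.98 - 135.34 = -54.36
sqrt(81) = 9
s/sqrt(n) = 8.04 / 9 = 67/75 ≈ 0.89333333
t = -54.36 / 0.89333333 = -4077/67 ≈ -60.850746

-60.8507


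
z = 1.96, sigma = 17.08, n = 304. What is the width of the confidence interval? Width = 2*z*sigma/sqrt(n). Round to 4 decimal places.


width = 2*z*sigma/sqrt(n)
2*z*sigma = 2 * 1.96 * 17.08 = 66.9536
sqrt(304) ≈ 17.435596
width = 66.9536 / 17.435596 ≈ 3.840052

3.8401


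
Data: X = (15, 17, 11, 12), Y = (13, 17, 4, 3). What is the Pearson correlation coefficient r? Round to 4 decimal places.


r = sum((xi-xbar)(yi-ybar)) / sqrt(sum((xi-xbar)^2) * sum((yi-ybar)^2))
n = 4, xbar = 55/4 = 13.75, ybar = 37/4 = 9.25
Sxy = sum((xi-xbar)(yi-ybar)) = 55.25
Sxx = sum((xi-xbar)^2) = 22.75
Syy = sum((yi-ybar)^2) = 140.75
sqrt(Sxx*Syy) ≈ 56.586770
r = Sxy / sqrt(Sxx*Syy) = 55.25 / 56.586770 ≈ 0.976377

0.9764


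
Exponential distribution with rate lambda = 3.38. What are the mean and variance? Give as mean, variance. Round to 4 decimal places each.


mean = 1/lam, var = 1/lam^2
mean = 1 / 3.38 = 50/169 ≈ 0.295858
lam^2 = 3.38^2 = 11.4244
var = 1 / 11.4244 ≈ 0.087532

0.2959, 0.0875


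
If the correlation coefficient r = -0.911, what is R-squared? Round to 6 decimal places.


R^2 = r^2 = (-0.911)^2 = 0.829921

0.829921


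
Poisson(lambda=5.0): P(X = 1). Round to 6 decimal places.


P = e^(-lam) * lam^k / k!
e^(-5.0) ≈ 0.006737947
lam^k = 5.0^1 = 5
k! = 1! = 1
P = 0.006737947 * 5 / 1 ≈ 0.033690

0.033690


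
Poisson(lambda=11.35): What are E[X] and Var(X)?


E[X] = Var(X) = lambda = 11.35

11.35, 11.35


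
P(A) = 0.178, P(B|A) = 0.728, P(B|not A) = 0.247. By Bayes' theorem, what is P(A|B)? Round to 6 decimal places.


P(A|B) = P(B|A)*P(A) / P(B), P(B) = P(B|A)*P(A) + P(B|not A)*P(not A)
P(B|A)*P(A) = 0.728 * 0.178 = 0.129584
P(B|not A)*P(not A) = 0.247 * 0.822 = 0.203034
P(B) = 0.129584 + 0.203034 = 0.332618
P(A|B) = 0.129584 / 0.332618 ≈ 0.38958806

0.389588


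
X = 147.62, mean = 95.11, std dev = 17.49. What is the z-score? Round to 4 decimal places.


z = (X - mu) / sigma
X - mu = 147.62 - 95.11 = 52.51
z = 52.51 / 17.49 = 5251/1749 ≈ 3.002287

3.0023


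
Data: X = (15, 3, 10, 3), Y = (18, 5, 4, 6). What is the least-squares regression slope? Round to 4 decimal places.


b = sum((xi-xbar)(yi-ybar)) / sum((xi-xbar)^2)
n = 4, xbar = 31/4 = 7.75, ybar = 33/4 = 8.25
Sxy = sum((xi-xbar)(yi-ybar)) = 87.25
Sxx = sum((xi-xbar)^2) = 102.75
b = Sxy / Sxx = 349/411 ≈ 0.849148

0.8491


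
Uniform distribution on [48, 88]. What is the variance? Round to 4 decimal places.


Var = (b-a)^2 / 12
(b-a)^2 = (88 - 48)^2 = 1600
Var = 1600/12 ≈ 133.333333

133.3333


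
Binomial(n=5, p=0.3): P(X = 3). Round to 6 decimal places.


P = C(n,k) * p^k * (1-p)^(n-k)
C(5,3) = 10
p^k = 0.3^3 = 0.027
(1-p)^(n-k) = 0.7^2 = 0.49
P = 10 * 0.027 * 0.49 = 0.1323

0.132300


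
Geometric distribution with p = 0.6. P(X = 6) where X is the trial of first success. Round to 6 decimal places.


P = (1-p)^(k-1) * p
(1-p)^(k-1) = 0.4^5 = 0.01024
P = 0.01024 * 0.6 = 0.006144

0.006144


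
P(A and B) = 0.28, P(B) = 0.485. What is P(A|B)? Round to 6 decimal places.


P(A|B) = P(A and B) / P(B) = 0.28 / 0.485 = 56/97 ≈ 0.57731959

0.577320


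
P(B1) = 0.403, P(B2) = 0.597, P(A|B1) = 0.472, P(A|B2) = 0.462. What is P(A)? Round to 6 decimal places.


P(A) = P(A|B1)*P(B1) + P(A|B2)*P(B2)
P(A|B1)*P(B1) = 0.472 * 0.403 = 0.190216
P(A|B2)*P(B2) = 0.462 * 0.597 = 0.275814
P(A) = 0.190216 + 0.275814 = 0.46603

0.466030


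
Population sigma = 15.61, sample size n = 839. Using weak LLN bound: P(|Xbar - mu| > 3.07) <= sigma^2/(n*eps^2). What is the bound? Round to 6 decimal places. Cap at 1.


bound = min(1, sigma^2/(n*eps^2))
sigma^2 = 15.61^2 = 243.6721
n*eps^2 = 839 * 3.07^2 = 839 * 9.4249 = 7907.4911
sigma^2/(n*eps^2) = 243.6721 / 7907.4911 ≈ 0.03081535

0.030815


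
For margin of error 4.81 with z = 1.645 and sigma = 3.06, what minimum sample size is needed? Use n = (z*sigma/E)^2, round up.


z*sigma/E = 1.645 * 3.06 / 4.81 ≈ 1.046507
(z*sigma/E)^2 ≈ 1.095177
round up: n = 2

2


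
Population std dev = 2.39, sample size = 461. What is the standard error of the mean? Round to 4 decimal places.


SE = sigma / sqrt(n)
sqrt(461) ≈ 21.470911
SE = 2.39 / 21.470911 ≈ 0.111313

0.1113


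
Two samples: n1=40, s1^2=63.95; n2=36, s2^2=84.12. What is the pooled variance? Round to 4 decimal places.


sp^2 = ((n1-1)*s1^2 + (n2-1)*s2^2)/(n1+n2-2)
(n1-1)*s1^2 = 39 * 63.95 = 2494.05
(n2-1)*s2^2 = 35 * 84.12 = 2944.2
numerator = 2494.05 + 2944.2 = 5438.25
n1+n2-2 = 74
sp^2 = 5438.25 / 74 = 21753/296 ≈ 73.489865

73.4899


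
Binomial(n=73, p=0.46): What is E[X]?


E[X] = n*p = 73 * 0.46 = 33.58

33.58


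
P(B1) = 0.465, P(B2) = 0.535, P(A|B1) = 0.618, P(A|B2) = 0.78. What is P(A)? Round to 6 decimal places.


P(A) = P(A|B1)*P(B1) + P(A|B2)*P(B2)
P(A|B1)*P(B1) = 0.618 * 0.465 = 0.28737
P(A|B2)*P(B2) = 0.78 * 0.535 = 0.4173
P(A) = 0.28737 + 0.4173 = 0.70467

0.704670


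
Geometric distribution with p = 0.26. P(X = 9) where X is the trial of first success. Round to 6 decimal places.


P = (1-p)^(k-1) * p
(1-p)^(k-1) = 0.74^8 ≈ 0.08991947
P = 0.08991947 * 0.26 ≈ 0.02337906

0.023379


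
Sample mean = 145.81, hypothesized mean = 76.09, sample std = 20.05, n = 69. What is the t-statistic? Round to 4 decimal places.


t = (xbar - mu0) / (s/sqrt(n))
xbar - mu0 = 145.81 - 76.09 = 69.72
sqrt(69) ≈ 8.30662386
s/sqrt(n) = 20.05 / 8.30662386 ≈ 2.41373635
t = 69.72 / 2.41373635 ≈ 28.884679

28.8847


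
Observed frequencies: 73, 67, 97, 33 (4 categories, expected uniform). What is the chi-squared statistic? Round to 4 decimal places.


chi2 = sum((O-E)^2/E), E = total/4
total = 270, E = 270/4 = 67.5
(73 - 67.5)^2 / 67.5 = 30.25 / 67.5 = 121/270 ≈ 0.448148
(67 - 67.5)^2 / 67.5 = 0.25 / 67.5 = 1/270 ≈ 0.003704
(97 - 67.5)^2 / 67.5 = 870.25 / 67.5 = 3481/270 ≈ 12.892593
(33 - 67.5)^2 / 67.5 = 1190.25 / 67.5 = 529/30 ≈ 17.633333
chi2 = 1394/45 ≈ 30.977778

30.9778


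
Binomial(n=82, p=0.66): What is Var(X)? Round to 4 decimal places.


Var = n*p*(1-p) = 82 * 0.66 * 0.34 = 18.4008

18.4008


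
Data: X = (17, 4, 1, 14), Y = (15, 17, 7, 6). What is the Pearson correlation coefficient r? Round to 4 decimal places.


r = sum((xi-xbar)(yi-ybar)) / sqrt(sum((xi-xbar)^2) * sum((yi-ybar)^2))
n = 4, xbar = 36/4 = 9, ybar = 45/4 = 11.25
Sxy = sum((xi-xbar)(yi-ybar)) = 9
Sxx = sum((xi-xbar)^2) = 178
Syy = sum((yi-ybar)^2) = 92.75
sqrt(Sxx*Syy) ≈ 128.489299
r = Sxy / sqrt(Sxx*Syy) = 9 / 128.489299 ≈ 0.070045

0.0700


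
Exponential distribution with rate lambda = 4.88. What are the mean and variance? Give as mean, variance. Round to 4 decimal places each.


mean = 1/lam, var = 1/lam^2
mean = 1 / 4.88 = 25/122 ≈ 0.204918
lam^2 = 4.88^2 = 23.8144
var = 1 / 23.8144 ≈ 0.041991

0.2049, 0.0420


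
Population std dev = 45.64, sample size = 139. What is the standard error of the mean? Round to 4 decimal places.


SE = sigma / sqrt(n)
sqrt(139) ≈ 11.789826
SE = 45.64 / 11.789826 ≈ 3.871134

3.8711


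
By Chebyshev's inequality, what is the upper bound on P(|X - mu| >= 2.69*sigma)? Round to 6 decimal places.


P <= 1/k^2
k^2 = 2.69^2 = 7.2361
1/k^2 = 1 / 7.2361 ≈ 0.13819599

0.138196


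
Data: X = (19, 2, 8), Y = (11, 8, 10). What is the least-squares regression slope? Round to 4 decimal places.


b = sum((xi-xbar)(yi-ybar)) / sum((xi-xbar)^2)
n = 3, xbar = 29/3 ≈ 9.666667, ybar = 29/3 ≈ 9.666667
Sxy = sum((xi-xbar)(yi-ybar)) = 74/3 ≈ 24.666667
Sxx = sum((xi-xbar)^2) = 446/3 ≈ 148.666667
b = Sxy / Sxx = 37/223 ≈ 0.165919

0.1659


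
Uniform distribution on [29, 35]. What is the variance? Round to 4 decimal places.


Var = (b-a)^2 / 12
(b-a)^2 = (35 - 29)^2 = 36
Var = 36/12 = 3

3.0000


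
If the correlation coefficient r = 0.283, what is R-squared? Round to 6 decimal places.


R^2 = r^2 = (0.283)^2 = 0.080089

0.080089


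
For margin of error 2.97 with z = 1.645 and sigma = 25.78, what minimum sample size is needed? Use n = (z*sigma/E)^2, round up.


z*sigma/E = 1.645 * 25.78 / 2.97 ≈ 14.278822
(z*sigma/E)^2 ≈ 203.884745
round up: n = 204

204


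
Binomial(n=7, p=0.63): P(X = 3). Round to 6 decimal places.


P = C(n,k) * p^k * (1-p)^(n-k)
C(7,3) = 35
p^k = 0.63^3 = 0.250047
(1-p)^(n-k) = 0.37^4 = 0.01874161
P = 35 * 0.250047 * 0.01874161 ≈ 0.164020

0.164020


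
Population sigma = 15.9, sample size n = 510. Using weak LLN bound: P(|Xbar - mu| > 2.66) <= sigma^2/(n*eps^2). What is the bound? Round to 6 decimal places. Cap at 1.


bound = min(1, sigma^2/(n*eps^2))
sigma^2 = 15.9^2 = 252.81
n*eps^2 = 510 * 2.66^2 = 510 * 7.0756 = 3608.556
sigma^2/(n*eps^2) = 252.81 / 3608.556 ≈ 0.07005849

0.070058


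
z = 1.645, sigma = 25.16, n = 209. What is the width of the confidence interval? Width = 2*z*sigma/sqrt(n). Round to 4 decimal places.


width = 2*z*sigma/sqrt(n)
2*z*sigma = 2 * 1.645 * 25.16 = 82.7764
sqrt(209) ≈ 14.456832
width = 82.7764 / 14.456832 ≈ 5.725763

5.7258


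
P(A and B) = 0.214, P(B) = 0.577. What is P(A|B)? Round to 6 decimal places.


P(A|B) = P(A and B) / P(B) = 0.214 / 0.577 = 214/577 ≈ 0.37088388

0.370884


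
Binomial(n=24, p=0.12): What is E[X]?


E[X] = n*p = 24 * 0.12 = 2.88

2.88


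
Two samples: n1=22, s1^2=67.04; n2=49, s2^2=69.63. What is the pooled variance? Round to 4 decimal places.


sp^2 = ((n1-1)*s1^2 + (n2-1)*s2^2)/(n1+n2-2)
(n1-1)*s1^2 = 21 * 67.04 = 1407.84
(n2-1)*s2^2 = 48 * 69.63 = 3342.24
numerator = 1407.84 + 3342.24 = 4750.08
n1+n2-2 = 69
sp^2 = 4750.08 / 69 = 39584/575 ≈ 68.841739

68.8417


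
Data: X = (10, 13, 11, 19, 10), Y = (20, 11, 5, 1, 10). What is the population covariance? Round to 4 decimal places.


Cov = (1/n)*sum((xi-xbar)(yi-ybar))
n = 5, xbar = 63/5 = 12.6, ybar = 47/5 = 9.4
sum((xi-xbar)(yi-ybar)) = -75.2
Cov = -75.2 / 5 = -15.04

-15.0400


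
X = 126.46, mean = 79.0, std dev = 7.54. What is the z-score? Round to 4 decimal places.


z = (X - mu) / sigma
X - mu = 126.46 - 79.0 = 47.46
z = 47.46 / 7.54 = 2373/377 ≈ 6.294430

6.2944


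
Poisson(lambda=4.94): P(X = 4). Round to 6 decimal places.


P = e^(-lam) * lam^k / k!
e^(-4.94) ≈ 0.007154598
lam^k = 4.94^4 ≈ 595.535693
k! = 4! = 24
P = 0.007154598 * 595.535693 / 24 ≈ 0.177534

0.177534


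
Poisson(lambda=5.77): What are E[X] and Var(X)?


E[X] = Var(X) = lambda = 5.77

5.77, 5.77


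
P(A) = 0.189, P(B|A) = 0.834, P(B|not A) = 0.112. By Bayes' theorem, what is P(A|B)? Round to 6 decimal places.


P(A|B) = P(B|A)*P(A) / P(B), P(B) = P(B|A)*P(A) + P(B|not A)*P(not A)
P(B|A)*P(A) = 0.834 * 0.189 = 0.157626
P(B|not A)*P(not A) = 0.112 * 0.811 = 0.090832
P(B) = 0.157626 + 0.090832 = 0.248458
P(A|B) = 0.157626 / 0.248458 ≈ 0.63441708

0.634417


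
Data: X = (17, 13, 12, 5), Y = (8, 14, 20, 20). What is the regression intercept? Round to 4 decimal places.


a = ybar - b*xbar, where b = sum((xi-xbar)(yi-ybar)) / sum((xi-xbar)^2)
n = 4, xbar = 47/4 = 11.75, ybar = 62/4 = 15.5
Sxy = sum((xi-xbar)(yi-ybar)) = -70.5
Sxx = sum((xi-xbar)^2) = 74.75
b = Sxy / Sxx = -282/299 ≈ -0.943144
a = 15.5 - (-0.943144) * 11.75 = 7948/299 ≈ 26.581940

26.5819


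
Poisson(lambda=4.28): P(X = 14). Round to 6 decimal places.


P = e^(-lam) * lam^k / k!
e^(-4.28) ≈ 0.01384266
lam^k = 4.28^14 ≈ 692169990.420844
k! = 14! = 87178291200
P = 0.01384266 * 692169990.420844 / 87178291200 ≈ 0.000110

0.000110


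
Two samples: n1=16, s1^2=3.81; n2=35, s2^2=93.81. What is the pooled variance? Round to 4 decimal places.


sp^2 = ((n1-1)*s1^2 + (n2-1)*s2^2)/(n1+n2-2)
(n1-1)*s1^2 = 15 * 3.81 = 57.15
(n2-1)*s2^2 = 34 * 93.81 = 3189.54
numerator = 57.15 + 3189.54 = 3246.69
n1+n2-2 = 49
sp^2 = 3246.69 / 49 = 324669/4900 ≈ 66.258980

66.2590


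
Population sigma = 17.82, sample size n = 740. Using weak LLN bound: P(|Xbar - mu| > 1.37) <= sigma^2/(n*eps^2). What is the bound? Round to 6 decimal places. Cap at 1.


bound = min(1, sigma^2/(n*eps^2))
sigma^2 = 17.82^2 = 317.5524
n*eps^2 = 740 * 1.37^2 = 740 * 1.8769 = 1388.906
sigma^2/(n*eps^2) = 317.5524 / 1388.906 ≈ 0.22863491

0.228635


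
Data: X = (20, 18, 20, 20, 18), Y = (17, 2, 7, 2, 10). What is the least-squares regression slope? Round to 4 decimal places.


b = sum((xi-xbar)(yi-ybar)) / sum((xi-xbar)^2)
n = 5, xbar = 96/5 = 19.2, ybar = 38/5 = 7.6
Sxy = sum((xi-xbar)(yi-ybar)) = 6.4
Sxx = sum((xi-xbar)^2) = 4.8
b = Sxy / Sxx = 4/3 ≈ 1.333333

1.3333


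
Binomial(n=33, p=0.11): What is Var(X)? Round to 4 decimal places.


Var = n*p*(1-p) = 33 * 0.11 * 0.89 = 3.2307

3.2307


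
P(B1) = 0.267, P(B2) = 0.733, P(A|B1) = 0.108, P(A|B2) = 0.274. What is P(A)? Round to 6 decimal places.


P(A) = P(A|B1)*P(B1) + P(A|B2)*P(B2)
P(A|B1)*P(B1) = 0.108 * 0.267 = 0.028836
P(A|B2)*P(B2) = 0.274 * 0.733 = 0.200842
P(A) = 0.028836 + 0.200842 = 0.229678

0.229678


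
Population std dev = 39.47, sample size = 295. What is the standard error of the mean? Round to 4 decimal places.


SE = sigma / sqrt(n)
sqrt(295) ≈ 17.175564
SE = 39.47 / 17.175564 ≈ 2.298032

2.2980


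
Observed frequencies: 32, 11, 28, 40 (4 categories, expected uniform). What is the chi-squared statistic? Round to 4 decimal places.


chi2 = sum((O-E)^2/E), E = total/4
total = 111, E = 111/4 = 27.75
(32 - 27.75)^2 / 27.75 = 18.0625 / 27.75 = 289/444 ≈ 0.650901
(11 - 27.75)^2 / 27.75 = 280.5625 / 27.75 = 4489/444 ≈ 10.110360
(28 - 27.75)^2 / 27.75 = 0.0625 / 27.75 = 1/444 ≈ 0.002252
(40 - 27.75)^2 / 27.75 = 150.0625 / 27.75 = 2401/444 ≈ 5.407658
chi2 = 1795/111 ≈ 16.171171

16.1712


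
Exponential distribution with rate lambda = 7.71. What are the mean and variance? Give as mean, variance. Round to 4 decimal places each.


mean = 1/lam, var = 1/lam^2
mean = 1 / 7.71 = 100/771 ≈ 0.129702
lam^2 = 7.71^2 = 59.4441
var = 1 / 59.4441 ≈ 0.016823

0.1297, 0.0168


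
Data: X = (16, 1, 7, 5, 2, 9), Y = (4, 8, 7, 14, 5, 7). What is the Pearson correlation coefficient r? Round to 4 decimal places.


r = sum((xi-xbar)(yi-ybar)) / sqrt(sum((xi-xbar)^2) * sum((yi-ybar)^2))
n = 6, xbar = 40/6 = 20/3 ≈ 6.666667, ybar = 45/6 = 7.5
Sxy = sum((xi-xbar)(yi-ybar)) = -36
Sxx = sum((xi-xbar)^2) = 448/3 ≈ 149.333333
Syy = sum((yi-ybar)^2) = 61.5
sqrt(Sxx*Syy) ≈ 95.833188
r = Sxy / sqrt(Sxx*Syy) = -36 / 95.833188 ≈ -0.375653

-0.3757


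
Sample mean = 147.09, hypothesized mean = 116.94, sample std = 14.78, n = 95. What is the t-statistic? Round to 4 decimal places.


t = (xbar - mu0) / (s/sqrt(n))
xbar - mu0 = 147.09 - 116.94 = 30.15
sqrt(95) ≈ 9.74679434
s/sqrt(n) = 14.78 / 9.74679434 ≈ 1.51639600
t = 30.15 / 1.51639600 ≈ 19.882669

19.8827


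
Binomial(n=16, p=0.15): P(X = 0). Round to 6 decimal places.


P = C(n,k) * p^k * (1-p)^(n-k)
C(16,0) = 1
p^k = 0.15^0 = 1
(1-p)^(n-k) = 0.85^16 ≈ 0.07425109
P = 1 * 1 * 0.07425109 ≈ 0.074251

0.074251


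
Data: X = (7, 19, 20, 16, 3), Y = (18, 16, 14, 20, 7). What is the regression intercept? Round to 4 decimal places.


a = ybar - b*xbar, where b = sum((xi-xbar)(yi-ybar)) / sum((xi-xbar)^2)
n = 5, xbar = 65/5 = 13, ybar = 75/5 = 15
Sxy = sum((xi-xbar)(yi-ybar)) = 76
Sxx = sum((xi-xbar)^2) = 230
b = Sxy / Sxx = 38/115 ≈ 0.330435
a = 15 - 0.330435 * 13 = 1231/115 ≈ 10.704348

10.7043


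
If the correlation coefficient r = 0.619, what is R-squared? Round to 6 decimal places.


R^2 = r^2 = (0.619)^2 = 0.383161

0.383161


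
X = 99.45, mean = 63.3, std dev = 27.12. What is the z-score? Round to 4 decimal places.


z = (X - mu) / sigma
X - mu = 99.45 - 63.3 = 36.15
z = 36.15 / 27.12 = 1205/904 ≈ 1.332965

1.3330


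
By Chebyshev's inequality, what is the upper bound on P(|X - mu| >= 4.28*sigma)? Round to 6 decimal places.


P <= 1/k^2
k^2 = 4.28^2 = 18.3184
1/k^2 = 1 / 18.3184 ≈ 0.05458992

0.054590


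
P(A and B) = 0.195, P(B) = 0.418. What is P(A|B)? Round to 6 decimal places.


P(A|B) = P(A and B) / P(B) = 0.195 / 0.418 = 195/418 ≈ 0.46650718

0.466507


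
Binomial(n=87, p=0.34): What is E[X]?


E[X] = n*p = 87 * 0.34 = 29.58

29.58


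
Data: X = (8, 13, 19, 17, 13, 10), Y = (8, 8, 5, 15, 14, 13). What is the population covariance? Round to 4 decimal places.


Cov = (1/n)*sum((xi-xbar)(yi-ybar))
n = 6, xbar = 80/6 = 40/3 ≈ 13.333333, ybar = 63/6 = 10.5
sum((xi-xbar)(yi-ybar)) = -10
Cov = -10 / 6 = -5/3 ≈ -1.666667

-1.6667


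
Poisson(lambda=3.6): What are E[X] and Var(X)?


E[X] = Var(X) = lambda = 3.6

3.6, 3.6


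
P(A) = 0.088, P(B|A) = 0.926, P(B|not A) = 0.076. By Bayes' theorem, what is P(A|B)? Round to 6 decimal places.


P(A|B) = P(B|A)*P(A) / P(B), P(B) = P(B|A)*P(A) + P(B|not A)*P(not A)
P(B|A)*P(A) = 0.926 * 0.088 = 0.081488
P(B|not A)*P(not A) = 0.076 * 0.912 = 0.069312
P(B) = 0.081488 + 0.069312 = 0.1508
P(A|B) = 0.081488 / 0.1508 = 5093/9425 ≈ 0.54037135

0.540371


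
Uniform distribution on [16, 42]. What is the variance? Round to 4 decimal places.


Var = (b-a)^2 / 12
(b-a)^2 = (42 - 16)^2 = 676
Var = 676/12 ≈ 56.333333

56.3333


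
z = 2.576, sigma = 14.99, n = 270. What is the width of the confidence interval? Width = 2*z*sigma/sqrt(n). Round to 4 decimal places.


width = 2*z*sigma/sqrt(n)
2*z*sigma = 2 * 2.576 * 14.99 = 77.22848
sqrt(270) ≈ 16.431677
width = 77.22848 / 16.431677 ≈ 4.699976

4.7000


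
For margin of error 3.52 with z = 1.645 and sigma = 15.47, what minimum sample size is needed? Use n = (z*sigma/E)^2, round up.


z*sigma/E = 1.645 * 15.47 / 3.52 ≈ 7.229588
(z*sigma/E)^2 ≈ 52.266944
round up: n = 53

53


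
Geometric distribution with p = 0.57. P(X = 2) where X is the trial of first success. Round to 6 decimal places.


P = (1-p)^(k-1) * p
(1-p)^(k-1) = 0.43^1 = 0.43
P = 0.43 * 0.57 = 0.2451

0.245100


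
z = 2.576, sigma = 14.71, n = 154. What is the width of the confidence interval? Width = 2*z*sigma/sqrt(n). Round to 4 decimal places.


width = 2*z*sigma/sqrt(n)
2*z*sigma = 2 * 2.576 * 14.71 = 75.78592
sqrt(154) ≈ 12.409674
width = 75.78592 / 12.409674 ≈ 6.107003

6.1070


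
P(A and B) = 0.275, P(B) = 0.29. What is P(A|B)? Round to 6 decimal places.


P(A|B) = P(A and B) / P(B) = 0.275 / 0.29 = 55/58 ≈ 0.94827586

0.948276


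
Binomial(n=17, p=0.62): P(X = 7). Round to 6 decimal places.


P = C(n,k) * p^k * (1-p)^(n-k)
C(17,7) = 19448
p^k = 0.62^7 ≈ 0.03521615
(1-p)^(n-k) = 0.38^10 ≈ 0.00006278212
P = 19448 * 0.03521615 * 0.00006278212 ≈ 0.042998

0.042998


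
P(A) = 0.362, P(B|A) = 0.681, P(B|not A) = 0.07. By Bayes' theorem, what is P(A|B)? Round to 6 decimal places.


P(A|B) = P(B|A)*P(A) / P(B), P(B) = P(B|A)*P(A) + P(B|not A)*P(not A)
P(B|A)*P(A) = 0.681 * 0.362 = 0.246522
P(B|not A)*P(not A) = 0.07 * 0.638 = 0.04466
P(B) = 0.246522 + 0.04466 = 0.291182
P(A|B) = 0.246522 / 0.291182 ≈ 0.84662513

0.846625


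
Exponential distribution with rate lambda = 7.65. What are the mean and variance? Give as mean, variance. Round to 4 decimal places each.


mean = 1/lam, var = 1/lam^2
mean = 1 / 7.65 = 20/153 ≈ 0.130719
lam^2 = 7.65^2 = 58.5225
var = 1 / 58.5225 ≈ 0.017087

0.1307, 0.0171


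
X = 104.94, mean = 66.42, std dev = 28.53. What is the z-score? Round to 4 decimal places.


z = (X - mu) / sigma
X - mu = 104.94 - 66.42 = 38.52
z = 38.52 / 28.53 = 428/317 ≈ 1.350158

1.3502


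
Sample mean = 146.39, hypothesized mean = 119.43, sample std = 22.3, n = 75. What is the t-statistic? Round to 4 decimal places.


t = (xbar - mu0) / (s/sqrt(n))
xbar - mu0 = 146.39 - 119.43 = 26.96
sqrt(75) ≈ 8.66025404
s/sqrt(n) = 22.3 / 8.66025404 ≈ 2.57498220
t = 26.96 / 2.57498220 ≈ 10.469975

10.4700


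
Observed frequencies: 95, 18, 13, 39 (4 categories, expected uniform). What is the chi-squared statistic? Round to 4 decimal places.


chi2 = sum((O-E)^2/E), E = total/4
total = 165, E = 165/4 = 41.25
(95 - 41.25)^2 / 41.25 = 2889.0625 / 41.25 = 9245/132 ≈ 70.037879
(18 - 41.25)^2 / 41.25 = 540.5625 / 41.25 = 2883/220 ≈ 13.104545
(13 - 41.25)^2 / 41.25 = 798.0625 / 41.25 = 12769/660 ≈ 19.346970
(39 - 41.25)^2 / 41.25 = 5.0625 / 41.25 = 27/220 ≈ 0.122727
chi2 = 16931/165 ≈ 102.612121

102.6121


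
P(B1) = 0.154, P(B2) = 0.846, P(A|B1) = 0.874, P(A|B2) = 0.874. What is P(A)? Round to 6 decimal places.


P(A) = P(A|B1)*P(B1) + P(A|B2)*P(B2)
P(A|B1)*P(B1) = 0.874 * 0.154 = 0.134596
P(A|B2)*P(B2) = 0.874 * 0.846 = 0.739404
P(A) = 0.134596 + 0.739404 = 0.874

0.874000


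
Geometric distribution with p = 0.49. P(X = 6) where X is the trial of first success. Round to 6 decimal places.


P = (1-p)^(k-1) * p
(1-p)^(k-1) = 0.51^5 ≈ 0.03450253
P = 0.03450253 * 0.49 ≈ 0.01690624

0.016906


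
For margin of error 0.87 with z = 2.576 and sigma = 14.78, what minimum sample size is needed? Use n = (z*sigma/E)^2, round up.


z*sigma/E = 2.576 * 14.78 / 0.87 ≈ 43.762391
(z*sigma/E)^2 ≈ 1915.146849
round up: n = 1916

1916


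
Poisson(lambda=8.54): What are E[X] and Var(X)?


E[X] = Var(X) = lambda = 8.54

8.54, 8.54


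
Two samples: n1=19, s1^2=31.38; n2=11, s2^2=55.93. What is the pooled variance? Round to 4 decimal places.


sp^2 = ((n1-1)*s1^2 + (n2-1)*s2^2)/(n1+n2-2)
(n1-1)*s1^2 = 18 * 31.38 = 564.84
(n2-1)*s2^2 = 10 * 55.93 = 559.3
numerator = 564.84 + 559.3 = 1124.14
n1+n2-2 = 28
sp^2 = 1124.14 / 28 = 56207/1400 ≈ 40.147857

40.1479


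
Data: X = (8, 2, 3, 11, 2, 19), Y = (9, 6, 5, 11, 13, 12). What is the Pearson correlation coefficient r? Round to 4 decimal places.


r = sum((xi-xbar)(yi-ybar)) / sqrt(sum((xi-xbar)^2) * sum((yi-ybar)^2))
n = 6, xbar = 45/6 = 7.5, ybar = 56/6 = 28/3 ≈ 9.333333
Sxy = sum((xi-xbar)(yi-ybar)) = 54
Sxx = sum((xi-xbar)^2) = 225.5
Syy = sum((yi-ybar)^2) = 160/3 ≈ 53.333333
sqrt(Sxx*Syy) ≈ 109.666160
r = Sxy / sqrt(Sxx*Syy) = 54 / 109.666160 ≈ 0.492403

0.4924


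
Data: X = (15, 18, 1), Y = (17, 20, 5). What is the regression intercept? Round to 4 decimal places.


a = ybar - b*xbar, where b = sum((xi-xbar)(yi-ybar)) / sum((xi-xbar)^2)
n = 3, xbar = 34/3 ≈ 11.333333, ybar = 42/3 = 14
Sxy = sum((xi-xbar)(yi-ybar)) = 144
Sxx = sum((xi-xbar)^2) = 494/3 ≈ 164.666667
b = Sxy / Sxx = 216/247 ≈ 0.874494
a = 14 - 0.874494 * 11.333333 = 1010/247 ≈ 4.089069

4.0891


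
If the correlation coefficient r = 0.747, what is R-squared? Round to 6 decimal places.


R^2 = r^2 = (0.747)^2 = 0.558009

0.558009


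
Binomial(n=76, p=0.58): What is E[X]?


E[X] = n*p = 76 * 0.58 = 44.08

44.08


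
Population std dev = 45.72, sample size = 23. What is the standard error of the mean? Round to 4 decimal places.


SE = sigma / sqrt(n)
sqrt(23) ≈ 4.795832
SE = 45.72 / 4.795832 ≈ 9.533279

9.5333


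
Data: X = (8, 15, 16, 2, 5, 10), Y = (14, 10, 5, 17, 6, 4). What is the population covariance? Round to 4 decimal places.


Cov = (1/n)*sum((xi-xbar)(yi-ybar))
n = 6, xbar = 56/6 = 28/3 ≈ 9.333333, ybar = 56/6 = 28/3 ≈ 9.333333
sum((xi-xbar)(yi-ybar)) = -230/3 ≈ -76.666667
Cov = -76.666667 / 6 = -115/9 ≈ -12.777778

-12.7778


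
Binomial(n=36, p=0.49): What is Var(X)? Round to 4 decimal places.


Var = n*p*(1-p) = 36 * 0.49 * 0.51 = 8.9964

8.9964


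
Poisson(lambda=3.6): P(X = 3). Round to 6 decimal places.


P = e^(-lam) * lam^k / k!
e^(-3.6) ≈ 0.02732372
lam^k = 3.6^3 = 46.656
k! = 3! = 6
P = 0.02732372 * 46.656 / 6 ≈ 0.212469

0.212469


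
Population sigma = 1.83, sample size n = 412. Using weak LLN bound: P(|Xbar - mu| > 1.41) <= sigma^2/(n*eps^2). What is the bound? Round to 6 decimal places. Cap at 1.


bound = min(1, sigma^2/(n*eps^2))
sigma^2 = 1.83^2 = 3.3489
n*eps^2 = 412 * 1.41^2 = 412 * 1.9881 = 819.0972
sigma^2/(n*eps^2) = 3.3489 / 819.0972 ≈ 0.00408853

0.004089


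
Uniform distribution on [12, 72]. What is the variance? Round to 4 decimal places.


Var = (b-a)^2 / 12
(b-a)^2 = (72 - 12)^2 = 3600
Var = 3600/12 = 300

300.0000


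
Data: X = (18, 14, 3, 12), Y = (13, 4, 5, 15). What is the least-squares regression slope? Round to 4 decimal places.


b = sum((xi-xbar)(yi-ybar)) / sum((xi-xbar)^2)
n = 4, xbar = 47/4 = 11.75, ybar = 37/4 = 9.25
Sxy = sum((xi-xbar)(yi-ybar)) = 50.25
Sxx = sum((xi-xbar)^2) = 120.75
b = Sxy / Sxx = 67/161 ≈ 0.416149

0.4161


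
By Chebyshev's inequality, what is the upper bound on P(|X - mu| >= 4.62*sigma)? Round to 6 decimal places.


P <= 1/k^2
k^2 = 4.62^2 = 21.3444
1/k^2 = 1 / 21.3444 ≈ 0.04685070

0.046851


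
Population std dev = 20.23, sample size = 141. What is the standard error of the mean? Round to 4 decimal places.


SE = sigma / sqrt(n)
sqrt(141) ≈ 11.874342
SE = 20.23 / 11.874342 ≈ 1.703673

1.7037


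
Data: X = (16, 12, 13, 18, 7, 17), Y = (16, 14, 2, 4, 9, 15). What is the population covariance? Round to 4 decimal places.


Cov = (1/n)*sum((xi-xbar)(yi-ybar))
n = 6, xbar = 83/6 ≈ 13.833333, ybar = 60/6 = 10
sum((xi-xbar)(yi-ybar)) = 10
Cov = 10 / 6 = 5/3 ≈ 1.666667

1.6667


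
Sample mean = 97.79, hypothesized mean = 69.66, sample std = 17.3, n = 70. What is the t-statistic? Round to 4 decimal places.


t = (xbar - mu0) / (s/sqrt(n))
xbar - mu0 = 97.79 - 69.66 = 28.13
sqrt(70) ≈ 8.36660027
s/sqrt(n) = 17.3 / 8.36660027 ≈ 2.06774549
t = 28.13 / 2.06774549 ≈ 13.604189

13.6042


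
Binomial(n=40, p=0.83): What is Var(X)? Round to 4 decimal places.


Var = n*p*(1-p) = 40 * 0.83 * 0.17 = 5.644

5.6440


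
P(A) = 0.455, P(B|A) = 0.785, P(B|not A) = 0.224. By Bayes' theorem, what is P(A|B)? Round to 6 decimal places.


P(A|B) = P(B|A)*P(A) / P(B), P(B) = P(B|A)*P(A) + P(B|not A)*P(not A)
P(B|A)*P(A) = 0.785 * 0.455 = 0.357175
P(B|not A)*P(not A) = 0.224 * 0.545 = 0.12208
P(B) = 0.357175 + 0.12208 = 0.479255
P(A|B) = 0.357175 / 0.479255 ≈ 0.74527131

0.745271


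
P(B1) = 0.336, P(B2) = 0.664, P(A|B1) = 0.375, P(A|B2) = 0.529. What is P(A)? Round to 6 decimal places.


P(A) = P(A|B1)*P(B1) + P(A|B2)*P(B2)
P(A|B1)*P(B1) = 0.375 * 0.336 = 0.126
P(A|B2)*P(B2) = 0.529 * 0.664 = 0.351256
P(A) = 0.126 + 0.351256 = 0.477256

0.477256


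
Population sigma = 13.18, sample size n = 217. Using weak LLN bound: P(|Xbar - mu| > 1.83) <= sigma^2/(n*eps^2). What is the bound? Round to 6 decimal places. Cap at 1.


bound = min(1, sigma^2/(n*eps^2))
sigma^2 = 13.18^2 = 173.7124
n*eps^2 = 217 * 1.83^2 = 217 * 3.3489 = 726.7113
sigma^2/(n*eps^2) = 173.7124 / 726.7113 ≈ 0.23903908

0.239039


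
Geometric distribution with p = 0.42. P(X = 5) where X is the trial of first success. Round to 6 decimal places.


P = (1-p)^(k-1) * p
(1-p)^(k-1) = 0.58^4 ≈ 0.1131650
P = 0.1131650 * 0.42 ≈ 0.04752928

0.047529


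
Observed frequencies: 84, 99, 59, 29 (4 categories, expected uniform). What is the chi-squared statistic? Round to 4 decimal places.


chi2 = sum((O-E)^2/E), E = total/4
total = 271, E = 271/4 = 67.75
(84 - 67.75)^2 / 67.75 = 264.0625 / 67.75 = 4225/1084 ≈ 3.897601
(99 - 67.75)^2 / 67.75 = 976.5625 / 67.75 = 15625/1084 ≈ 14.414207
(59 - 67.75)^2 / 67.75 = 76.5625 / 67.75 = 1225/1084 ≈ 1.130074
(29 - 67.75)^2 / 67.75 = 1501.5625 / 67.75 = 24025/1084 ≈ 22.163284
chi2 = 11275/271 ≈ 41.605166

41.6052


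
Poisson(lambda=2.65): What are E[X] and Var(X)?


E[X] = Var(X) = lambda = 2.65

2.65, 2.65


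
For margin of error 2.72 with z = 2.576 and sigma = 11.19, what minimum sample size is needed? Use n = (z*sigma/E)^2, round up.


z*sigma/E = 2.576 * 11.19 / 2.72 ≈ 10.597588
(z*sigma/E)^2 ≈ 112.308876
round up: n = 113

113
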